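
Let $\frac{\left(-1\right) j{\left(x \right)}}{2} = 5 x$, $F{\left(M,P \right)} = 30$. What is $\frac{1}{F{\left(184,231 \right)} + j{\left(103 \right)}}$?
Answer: $- \frac{1}{1000} \approx -0.001$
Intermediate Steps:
$j{\left(x \right)} = - 10 x$ ($j{\left(x \right)} = - 2 \cdot 5 x = - 10 x$)
$\frac{1}{F{\left(184,231 \right)} + j{\left(103 \right)}} = \frac{1}{30 - 1030} = \frac{1}{-1000} = - \frac{1}{1000}$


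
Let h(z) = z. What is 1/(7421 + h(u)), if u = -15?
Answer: 1/7406 ≈ 0.00013503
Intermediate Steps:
1/(7421 + h(u)) = 1/(7421 - 15) = 1/7406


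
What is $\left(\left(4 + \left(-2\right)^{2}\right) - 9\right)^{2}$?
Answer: $1$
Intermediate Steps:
$\left(\left(4 + \left(-2\right)^{2}\right) - 9\right)^{2} = \left(\left(4 + 4\right) - 9\right)^{2} = \left(8 - 9\right)^{2} = \left(-1\right)^{2} = 1$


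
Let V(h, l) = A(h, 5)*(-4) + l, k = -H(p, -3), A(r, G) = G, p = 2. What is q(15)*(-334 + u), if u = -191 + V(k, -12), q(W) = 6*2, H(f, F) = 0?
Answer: -6684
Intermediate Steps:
q(W) = 12
k = 0 (k = -1*0 = 0)
V(h, l) = -20 + l (V(h, l) = 5*(-4) + l = -20 + l)
u = -223 (u = -191 + (-20 - 12) = -191 - 32 = -223)
q(15)*(-334 + u) = 12*(-334 - 223) = 12*(-557) = -6684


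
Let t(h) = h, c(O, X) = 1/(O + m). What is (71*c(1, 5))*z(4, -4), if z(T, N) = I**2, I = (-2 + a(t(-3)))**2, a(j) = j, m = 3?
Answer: 44375/4 ≈ 11094.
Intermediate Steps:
c(O, X) = 1/(3 + O) (c(O, X) = 1/(O + 3) = 1/(3 + O))
I = 25 (I = (-2 - 3)**2 = (-5)**2 = 25)
z(T, N) = 625 (z(T, N) = 25**2 = 625)
(71*c(1, 5))*z(4, -4) = (71/(3 + 1))*625 = (71/4)*625 = 44375/4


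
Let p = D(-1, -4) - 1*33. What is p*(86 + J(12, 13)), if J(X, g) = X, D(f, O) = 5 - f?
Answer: -2646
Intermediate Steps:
p = -27 (p = (5 - 1*(-1)) - 1*33 = (5 + 1) - 33 = 6 - 33 = -27)
p*(86 + J(12, 13)) = -27*(86 + 12) = -27*98 = -2646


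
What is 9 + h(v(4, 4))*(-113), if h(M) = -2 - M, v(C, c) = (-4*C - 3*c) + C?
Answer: -2477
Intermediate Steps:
v(C, c) = -3*C - 3*c
9 + h(v(4, 4))*(-113) = 9 + (-2 - (-3*4 - 3*4))*(-113) = 9 + (-2 - (-12 - 12))*(-113) = 9 + (-2 - 1*(-24))*(-113) = 9 + (-2 + 24)*(-113) = 9 + 22*(-113) = 9 - 2486 = -2477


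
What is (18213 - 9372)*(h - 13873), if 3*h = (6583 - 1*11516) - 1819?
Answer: -142549337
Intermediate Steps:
h = -6752/3 (h = ((6583 - 1*11516) - 1819)/3 = ((6583 - 11516) - 1819)/3 = (-4933 - 1819)/3 = (1/3)*(-6752) = -6752/3 ≈ -2250.7)
(18213 - 9372)*(h - 13873) = (18213 - 9372)*(-6752/3 - 13873) = 8841*(-48371/3) = -142549337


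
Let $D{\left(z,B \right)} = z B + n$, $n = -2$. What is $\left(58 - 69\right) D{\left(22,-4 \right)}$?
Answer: $990$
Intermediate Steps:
$D{\left(z,B \right)} = -2 + B z$ ($D{\left(z,B \right)} = z B - 2 = B z - 2 = -2 + B z$)
$\left(58 - 69\right) D{\left(22,-4 \right)} = \left(58 - 69\right) \left(-2 - 88\right) = - 11 \left(-2 - 88\right) = \left(-11\right) \left(-90\right) = 990$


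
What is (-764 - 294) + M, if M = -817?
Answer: -1875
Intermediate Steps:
(-764 - 294) + M = (-764 - 294) - 817 = -1058 - 817 = -1875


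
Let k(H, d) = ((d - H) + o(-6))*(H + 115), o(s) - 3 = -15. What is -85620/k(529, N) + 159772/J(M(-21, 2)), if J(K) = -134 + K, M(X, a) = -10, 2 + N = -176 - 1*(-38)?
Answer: -1459539961/1315692 ≈ -1109.3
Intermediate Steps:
o(s) = -12 (o(s) = 3 - 15 = -12)
N = -140 (N = -2 + (-176 - 1*(-38)) = -2 + (-176 + 38) = -2 - 138 = -140)
k(H, d) = (115 + H)*(-12 + d - H) (k(H, d) = ((d - H) - 12)*(H + 115) = (-12 + d - H)*(115 + H) = (115 + H)*(-12 + d - H))
-85620/k(529, N) + 159772/J(M(-21, 2)) = -85620/(-1380 - 1*529² - 127*529 + 115*(-140) + 529*(-140)) + 159772/(-134 - 10) = -85620/(-1380 - 1*279841 - 67183 - 16100 - 74060) + 159772/(-144) = -85620/(-1380 - 279841 - 67183 - 16100 - 74060) + 159772*(-1/144) = -85620/(-438564) - 39943/36 = -85620*(-1/438564) - 39943/36 = 7135/36547 - 39943/36 = -1459539961/1315692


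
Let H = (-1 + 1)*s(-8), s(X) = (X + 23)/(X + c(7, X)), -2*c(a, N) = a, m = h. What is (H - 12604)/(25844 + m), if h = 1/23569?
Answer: -297063676/609117237 ≈ -0.48770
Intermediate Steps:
h = 1/23569 ≈ 4.2429e-5
m = 1/23569 ≈ 4.2429e-5
c(a, N) = -a/2
s(X) = (23 + X)/(-7/2 + X) (s(X) = (X + 23)/(X - 1/2*7) = (23 + X)/(X - 7/2) = (23 + X)/(-7/2 + X))
H = 0 (H = (-1 + 1)*(2*(23 - 8)/(-7 + 2*(-8))) = 0*(2*15/(-7 - 16)) = 0*(2*15/(-23)) = 0*(2*(-1/23)*15) = 0*(-30/23) = 0)
(H - 12604)/(25844 + m) = (0 - 12604)/(25844 + 1/23569) = -12604/609117237/23569 = -12604*23569/609117237 = -297063676/609117237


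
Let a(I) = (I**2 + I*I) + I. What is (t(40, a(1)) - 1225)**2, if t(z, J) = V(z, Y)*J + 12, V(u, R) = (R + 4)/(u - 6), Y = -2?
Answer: 425101924/289 ≈ 1.4709e+6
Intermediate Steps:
V(u, R) = (4 + R)/(-6 + u)
a(I) = I + 2*I**2 (a(I) = (I**2 + I**2) + I = 2*I**2 + I = I + 2*I**2)
t(z, J) = 12 + 2*J/(-6 + z) (t(z, J) = ((4 - 2)/(-6 + z))*J + 12 = (2/(-6 + z))*J + 12 = 2*J/(-6 + z) + 12 = 12 + 2*J/(-6 + z))
(t(40, a(1)) - 1225)**2 = (2*(-36 + 1*(1 + 2*1) + 6*40)/(-6 + 40) - 1225)**2 = (2*(-36 + 1*(1 + 2) + 240)/34 - 1225)**2 = (2*(1/34)*(-36 + 1*3 + 240) - 1225)**2 = (2*(1/34)*(-36 + 3 + 240) - 1225)**2 = (2*(1/34)*207 - 1225)**2 = (207/17 - 1225)**2 = (-20618/17)**2 = 425101924/289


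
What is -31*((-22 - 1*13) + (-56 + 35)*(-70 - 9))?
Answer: -50344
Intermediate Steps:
-31*((-22 - 1*13) + (-56 + 35)*(-70 - 9)) = -31*((-22 - 13) - 21*(-79)) = -31*(-35 + 1659) = -31*1624 = -50344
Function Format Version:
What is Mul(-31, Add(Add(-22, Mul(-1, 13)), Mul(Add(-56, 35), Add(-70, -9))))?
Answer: -50344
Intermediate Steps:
Mul(-31, Add(Add(-22, Mul(-1, 13)), Mul(Add(-56, 35), Add(-70, -9)))) = Mul(-31, Add(Add(-22, -13), Mul(-21, -79))) = Mul(-31, Add(-35, 1659)) = Mul(-31, 1624) = -50344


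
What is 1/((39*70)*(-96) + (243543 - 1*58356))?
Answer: -1/76893 ≈ -1.3005e-5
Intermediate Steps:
1/((39*70)*(-96) + (243543 - 1*58356)) = 1/(2730*(-96) + (243543 - 58356)) = 1/(-262080 + 185187) = 1/(-76893) = -1/76893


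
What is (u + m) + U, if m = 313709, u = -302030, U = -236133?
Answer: -224454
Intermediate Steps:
(u + m) + U = (-302030 + 313709) - 236133 = 11679 - 236133 = -224454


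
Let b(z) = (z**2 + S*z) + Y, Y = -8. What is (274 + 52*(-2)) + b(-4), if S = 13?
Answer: 126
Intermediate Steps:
b(z) = -8 + z**2 + 13*z (b(z) = (z**2 + 13*z) - 8 = -8 + z**2 + 13*z)
(274 + 52*(-2)) + b(-4) = (274 + 52*(-2)) + (-8 + (-4)**2 + 13*(-4)) = (274 - 104) + (-8 + 16 - 52) = 170 - 44 = 126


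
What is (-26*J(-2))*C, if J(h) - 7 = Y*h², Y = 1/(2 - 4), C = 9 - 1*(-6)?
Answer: -1950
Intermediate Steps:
C = 15 (C = 9 + 6 = 15)
Y = -½ (Y = 1/(-2) = -½ ≈ -0.50000)
J(h) = 7 - h²/2
(-26*J(-2))*C = -26*(7 - ½*(-2)²)*15 = -26*(7 - ½*4)*15 = -26*(7 - 2)*15 = -26*5*15 = -130*15 = -1950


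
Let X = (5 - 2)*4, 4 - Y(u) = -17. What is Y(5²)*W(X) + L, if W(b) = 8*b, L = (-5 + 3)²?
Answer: 2020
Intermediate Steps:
Y(u) = 21 (Y(u) = 4 - 1*(-17) = 4 + 17 = 21)
L = 4 (L = (-2)² = 4)
X = 12 (X = 3*4 = 12)
Y(5²)*W(X) + L = 21*(8*12) + 4 = 21*96 + 4 = 2016 + 4 = 2020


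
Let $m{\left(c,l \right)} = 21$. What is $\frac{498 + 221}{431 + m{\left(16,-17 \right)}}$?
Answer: $\frac{719}{452} \approx 1.5907$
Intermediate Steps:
$\frac{498 + 221}{431 + m{\left(16,-17 \right)}} = \frac{498 + 221}{431 + 21} = \frac{719}{452}$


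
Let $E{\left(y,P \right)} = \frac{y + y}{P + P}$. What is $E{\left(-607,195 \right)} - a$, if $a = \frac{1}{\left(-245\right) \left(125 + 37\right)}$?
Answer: $- \frac{1606109}{515970} \approx -3.1128$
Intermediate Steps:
$E{\left(y,P \right)} = \frac{y}{P}$ ($E{\left(y,P \right)} = \frac{2 y}{2 P} = 2 y \frac{1}{2 P} = \frac{y}{P}$)
$a = - \frac{1}{39690}$ ($a = \frac{1}{\left(-245\right) 162} = \frac{1}{-39690} = - \frac{1}{39690} \approx -2.5195 \cdot 10^{-5}$)
$E{\left(-607,195 \right)} - a = - \frac{607}{195} - - \frac{1}{39690} = \left(-607\right) \frac{1}{195} + \frac{1}{39690} = - \frac{607}{195} + \frac{1}{39690} = - \frac{1606109}{515970}$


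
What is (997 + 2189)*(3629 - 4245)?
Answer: -1962576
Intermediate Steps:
(997 + 2189)*(3629 - 4245) = 3186*(-616) = -1962576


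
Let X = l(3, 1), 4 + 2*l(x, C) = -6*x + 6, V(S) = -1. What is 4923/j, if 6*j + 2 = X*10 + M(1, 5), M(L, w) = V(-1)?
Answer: -29538/83 ≈ -355.88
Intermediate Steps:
l(x, C) = 1 - 3*x (l(x, C) = -2 + (-6*x + 6)/2 = -2 + (6 - 6*x)/2 = -2 + (3 - 3*x) = 1 - 3*x)
M(L, w) = -1
X = -8 (X = 1 - 3*3 = 1 - 9 = -8)
j = -83/6 (j = -⅓ + (-8*10 - 1)/6 = -⅓ + (-80 - 1)/6 = -⅓ + (⅙)*(-81) = -⅓ - 27/2 = -83/6 ≈ -13.833)
4923/j = 4923/(-83/6) = 4923*(-6/83) = -29538/83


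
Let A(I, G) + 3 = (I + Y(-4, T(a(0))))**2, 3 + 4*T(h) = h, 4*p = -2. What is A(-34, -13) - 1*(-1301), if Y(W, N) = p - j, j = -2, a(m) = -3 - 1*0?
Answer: 9417/4 ≈ 2354.3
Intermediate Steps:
a(m) = -3 (a(m) = -3 + 0 = -3)
p = -1/2 (p = (1/4)*(-2) = -1/2 ≈ -0.50000)
T(h) = -3/4 + h/4
Y(W, N) = 3/2 (Y(W, N) = -1/2 - 1*(-2) = -1/2 + 2 = 3/2)
A(I, G) = -3 + (3/2 + I)**2 (A(I, G) = -3 + (I + 3/2)**2 = -3 + (3/2 + I)**2)
A(-34, -13) - 1*(-1301) = (-3 + (3 + 2*(-34))**2/4) - 1*(-1301) = (-3 + (3 - 68)**2/4) + 1301 = (-3 + (1/4)*(-65)**2) + 1301 = (-3 + (1/4)*4225) + 1301 = (-3 + 4225/4) + 1301 = 4213/4 + 1301 = 9417/4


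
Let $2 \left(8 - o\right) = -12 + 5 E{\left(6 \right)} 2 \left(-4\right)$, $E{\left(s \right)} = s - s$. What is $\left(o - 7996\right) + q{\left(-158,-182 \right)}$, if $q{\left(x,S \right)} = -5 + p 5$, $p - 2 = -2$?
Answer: $-7987$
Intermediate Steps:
$p = 0$ ($p = 2 - 2 = 0$)
$E{\left(s \right)} = 0$
$q{\left(x,S \right)} = -5$ ($q{\left(x,S \right)} = -5 + 0 \cdot 5 = -5 + 0 = -5$)
$o = 14$ ($o = 8 - \frac{-12 + 5 \cdot 0 \cdot 2 \left(-4\right)}{2} = 8 - \frac{-12 + 0 \cdot 2 \left(-4\right)}{2} = 8 - \frac{-12 + 0 \left(-4\right)}{2} = 8 - \frac{-12 + 0}{2} = 8 - -6 = 8 + 6 = 14$)
$\left(o - 7996\right) + q{\left(-158,-182 \right)} = \left(14 - 7996\right) - 5 = -7982 - 5 = -7987$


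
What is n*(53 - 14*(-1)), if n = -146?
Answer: -9782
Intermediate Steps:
n*(53 - 14*(-1)) = -146*(53 - 14*(-1)) = -146*(53 + 14) = -146*67 = -9782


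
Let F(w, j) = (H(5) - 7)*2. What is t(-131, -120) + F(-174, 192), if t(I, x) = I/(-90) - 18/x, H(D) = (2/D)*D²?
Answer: 1369/180 ≈ 7.6056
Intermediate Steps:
H(D) = 2*D
F(w, j) = 6 (F(w, j) = (2*5 - 7)*2 = (10 - 7)*2 = 3*2 = 6)
t(I, x) = -18/x - I/90 (t(I, x) = I*(-1/90) - 18/x = -I/90 - 18/x = -18/x - I/90)
t(-131, -120) + F(-174, 192) = (-18/(-120) - 1/90*(-131)) + 6 = (-18*(-1/120) + 131/90) + 6 = (3/20 + 131/90) + 6 = 289/180 + 6 = 1369/180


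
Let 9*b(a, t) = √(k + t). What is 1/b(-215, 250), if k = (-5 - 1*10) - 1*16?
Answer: 3*√219/73 ≈ 0.60816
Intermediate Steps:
k = -31 (k = (-5 - 10) - 16 = -15 - 16 = -31)
b(a, t) = √(-31 + t)/9
1/b(-215, 250) = 1/(√(-31 + 250)/9) = 1/(√219/9) = 3*√219/73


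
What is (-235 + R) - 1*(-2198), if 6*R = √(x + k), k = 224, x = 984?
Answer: 1963 + √302/3 ≈ 1968.8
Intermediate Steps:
R = √302/3 (R = √(984 + 224)/6 = √1208/6 = (2*√302)/6 = √302/3 ≈ 5.7927)
(-235 + R) - 1*(-2198) = (-235 + √302/3) - 1*(-2198) = (-235 + √302/3) + 2198 = 1963 + √302/3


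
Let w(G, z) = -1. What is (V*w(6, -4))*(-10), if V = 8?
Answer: 80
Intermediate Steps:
(V*w(6, -4))*(-10) = (8*(-1))*(-10) = -8*(-10) = 80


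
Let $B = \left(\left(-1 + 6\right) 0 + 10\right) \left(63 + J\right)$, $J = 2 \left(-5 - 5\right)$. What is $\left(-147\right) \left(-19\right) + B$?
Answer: $3223$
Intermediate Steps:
$J = -20$ ($J = 2 \left(-10\right) = -20$)
$B = 430$ ($B = \left(\left(-1 + 6\right) 0 + 10\right) \left(63 - 20\right) = \left(5 \cdot 0 + 10\right) 43 = \left(0 + 10\right) 43 = 10 \cdot 43 = 430$)
$\left(-147\right) \left(-19\right) + B = \left(-147\right) \left(-19\right) + 430 = 2793 + 430 = 3223$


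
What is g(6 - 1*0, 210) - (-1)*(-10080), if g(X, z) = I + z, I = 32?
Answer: -9838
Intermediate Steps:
g(X, z) = 32 + z
g(6 - 1*0, 210) - (-1)*(-10080) = (32 + 210) - (-1)*(-10080) = 242 - 1*10080 = 242 - 10080 = -9838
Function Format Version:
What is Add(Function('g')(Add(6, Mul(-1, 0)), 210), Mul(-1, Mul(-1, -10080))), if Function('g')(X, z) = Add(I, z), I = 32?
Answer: -9838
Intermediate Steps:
Function('g')(X, z) = Add(32, z)
Add(Function('g')(Add(6, Mul(-1, 0)), 210), Mul(-1, Mul(-1, -10080))) = Add(Add(32, 210), Mul(-1, Mul(-1, -10080))) = Add(242, Mul(-1, 10080)) = Add(242, -10080) = -9838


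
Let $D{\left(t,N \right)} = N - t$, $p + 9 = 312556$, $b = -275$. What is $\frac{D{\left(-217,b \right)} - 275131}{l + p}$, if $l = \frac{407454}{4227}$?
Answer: $- \frac{387741301}{440514541} \approx -0.8802$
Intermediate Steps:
$p = 312547$ ($p = -9 + 312556 = 312547$)
$l = \frac{135818}{1409}$ ($l = 407454 \cdot \frac{1}{4227} = \frac{135818}{1409} \approx 96.393$)
$\frac{D{\left(-217,b \right)} - 275131}{l + p} = \frac{\left(-275 - -217\right) - 275131}{\frac{135818}{1409} + 312547} = \frac{\left(-275 + 217\right) - 275131}{\frac{440514541}{1409}} = \left(-58 - 275131\right) \frac{1409}{440514541} = \left(-275189\right) \frac{1409}{440514541} = - \frac{387741301}{440514541}$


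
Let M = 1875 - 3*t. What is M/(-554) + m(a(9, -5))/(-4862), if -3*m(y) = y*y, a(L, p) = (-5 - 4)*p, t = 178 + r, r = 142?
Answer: -1018695/673387 ≈ -1.5128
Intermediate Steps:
t = 320 (t = 178 + 142 = 320)
a(L, p) = -9*p
m(y) = -y**2/3 (m(y) = -y*y/3 = -y**2/3)
M = 915 (M = 1875 - 3*320 = 1875 - 960 = 915)
M/(-554) + m(a(9, -5))/(-4862) = 915/(-554) - (-9*(-5))**2/3/(-4862) = 915*(-1/554) - 1/3*45**2*(-1/4862) = -915/554 - 1/3*2025*(-1/4862) = -915/554 - 675*(-1/4862) = -915/554 + 675/4862 = -1018695/673387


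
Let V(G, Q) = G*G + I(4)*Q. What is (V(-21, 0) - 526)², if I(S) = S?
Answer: 7225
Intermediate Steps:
V(G, Q) = G² + 4*Q (V(G, Q) = G*G + 4*Q = G² + 4*Q)
(V(-21, 0) - 526)² = (((-21)² + 4*0) - 526)² = ((441 + 0) - 526)² = (441 - 526)² = (-85)² = 7225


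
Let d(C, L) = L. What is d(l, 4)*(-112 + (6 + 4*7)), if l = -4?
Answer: -312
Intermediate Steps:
d(l, 4)*(-112 + (6 + 4*7)) = 4*(-112 + (6 + 4*7)) = 4*(-112 + (6 + 28)) = 4*(-112 + 34) = 4*(-78) = -312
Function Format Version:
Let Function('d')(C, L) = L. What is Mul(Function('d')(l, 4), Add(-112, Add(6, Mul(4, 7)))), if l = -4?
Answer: -312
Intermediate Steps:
Mul(Function('d')(l, 4), Add(-112, Add(6, Mul(4, 7)))) = Mul(4, Add(-112, Add(6, Mul(4, 7)))) = Mul(4, Add(-112, Add(6, 28))) = Mul(4, Add(-112, 34)) = Mul(4, -78) = -312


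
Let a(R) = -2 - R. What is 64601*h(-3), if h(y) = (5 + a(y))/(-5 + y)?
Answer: -193803/4 ≈ -48451.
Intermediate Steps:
h(y) = (3 - y)/(-5 + y) (h(y) = (5 + (-2 - y))/(-5 + y) = (3 - y)/(-5 + y))
64601*h(-3) = 64601*((3 - 1*(-3))/(-5 - 3)) = 64601*((3 + 3)/(-8)) = 64601*(-1/8*6) = 64601*(-3/4) = -193803/4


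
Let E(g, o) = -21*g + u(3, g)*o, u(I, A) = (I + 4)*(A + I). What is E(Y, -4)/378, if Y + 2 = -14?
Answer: 50/27 ≈ 1.8519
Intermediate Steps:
Y = -16 (Y = -2 - 14 = -16)
u(I, A) = (4 + I)*(A + I)
E(g, o) = -21*g + o*(21 + 7*g) (E(g, o) = -21*g + (3² + 4*g + 4*3 + g*3)*o = -21*g + (9 + 4*g + 12 + 3*g)*o = -21*g + (21 + 7*g)*o = -21*g + o*(21 + 7*g))
E(Y, -4)/378 = (-21*(-16) + 7*(-4)*(3 - 16))/378 = (336 + 7*(-4)*(-13))*(1/378) = (336 + 364)*(1/378) = 700*(1/378) = 50/27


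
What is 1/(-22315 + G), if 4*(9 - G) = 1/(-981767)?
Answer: -3927068/87597178807 ≈ -4.4831e-5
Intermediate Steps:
G = 35343613/3927068 (G = 9 - ¼/(-981767) = 9 - ¼*(-1/981767) = 9 + 1/3927068 = 35343613/3927068 ≈ 9.0000)
1/(-22315 + G) = 1/(-22315 + 35343613/3927068) = 1/(-87597178807/3927068) = -3927068/87597178807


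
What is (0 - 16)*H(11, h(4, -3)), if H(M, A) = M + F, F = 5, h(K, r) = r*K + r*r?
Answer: -256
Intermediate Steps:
h(K, r) = r**2 + K*r (h(K, r) = K*r + r**2 = r**2 + K*r)
H(M, A) = 5 + M (H(M, A) = M + 5 = 5 + M)
(0 - 16)*H(11, h(4, -3)) = (0 - 16)*(5 + 11) = -16*16 = -256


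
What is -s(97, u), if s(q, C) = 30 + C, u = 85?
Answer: -115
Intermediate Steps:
-s(97, u) = -(30 + 85) = -1*115 = -115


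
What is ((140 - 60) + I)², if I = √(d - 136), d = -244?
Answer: 6020 + 320*I*√95 ≈ 6020.0 + 3119.0*I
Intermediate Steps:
I = 2*I*√95 (I = √(-244 - 136) = √(-380) = 2*I*√95 ≈ 19.494*I)
((140 - 60) + I)² = ((140 - 60) + 2*I*√95)² = (80 + 2*I*√95)²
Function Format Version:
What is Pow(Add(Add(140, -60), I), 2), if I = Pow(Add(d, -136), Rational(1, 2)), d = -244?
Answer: Add(6020, Mul(320, I, Pow(95, Rational(1, 2)))) ≈ Add(6020.0, Mul(3119.0, I))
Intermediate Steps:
I = Mul(2, I, Pow(95, Rational(1, 2))) (I = Pow(Add(-244, -136), Rational(1, 2)) = Pow(-380, Rational(1, 2)) = Mul(2, I, Pow(95, Rational(1, 2))) ≈ Mul(19.494, I))
Pow(Add(Add(140, -60), I), 2) = Pow(Add(Add(140, -60), Mul(2, I, Pow(95, Rational(1, 2)))), 2) = Pow(Add(80, Mul(2, I, Pow(95, Rational(1, 2)))), 2)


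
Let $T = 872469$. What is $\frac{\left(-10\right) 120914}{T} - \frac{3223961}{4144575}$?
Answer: $- \frac{2608059148403}{1205337735225} \approx -2.1638$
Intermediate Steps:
$\frac{\left(-10\right) 120914}{T} - \frac{3223961}{4144575} = \frac{\left(-10\right) 120914}{872469} - \frac{3223961}{4144575} = \left(-1209140\right) \frac{1}{872469} - \frac{3223961}{4144575} = - \frac{1209140}{872469} - \frac{3223961}{4144575} = - \frac{2608059148403}{1205337735225}$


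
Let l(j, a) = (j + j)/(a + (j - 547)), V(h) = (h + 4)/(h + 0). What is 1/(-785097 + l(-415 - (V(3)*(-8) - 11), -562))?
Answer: -4483/3519587539 ≈ -1.2737e-6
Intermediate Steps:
V(h) = (4 + h)/h
l(j, a) = 2*j/(-547 + a + j) (l(j, a) = (2*j)/(a + (-547 + j)) = (2*j)/(-547 + a + j) = 2*j/(-547 + a + j))
1/(-785097 + l(-415 - (V(3)*(-8) - 11), -562)) = 1/(-785097 + 2*(-415 - (((4 + 3)/3)*(-8) - 11))/(-547 - 562 + (-415 - (((4 + 3)/3)*(-8) - 11)))) = 1/(-785097 + 2*(-415 - (((⅓)*7)*(-8) - 11))/(-547 - 562 + (-415 - (((⅓)*7)*(-8) - 11)))) = 1/(-785097 + 2*(-415 - ((7/3)*(-8) - 11))/(-547 - 562 + (-415 - ((7/3)*(-8) - 11)))) = 1/(-785097 + 2*(-415 - (-56/3 - 11))/(-547 - 562 + (-415 - (-56/3 - 11)))) = 1/(-785097 + 2*(-415 - 1*(-89/3))/(-547 - 562 + (-415 - 1*(-89/3)))) = 1/(-785097 + 2*(-415 + 89/3)/(-547 - 562 + (-415 + 89/3))) = 1/(-785097 + 2*(-1156/3)/(-547 - 562 - 1156/3)) = 1/(-785097 + 2*(-1156/3)/(-4483/3)) = 1/(-785097 + 2*(-1156/3)*(-3/4483)) = 1/(-785097 + 2312/4483) = 1/(-3519587539/4483) = -4483/3519587539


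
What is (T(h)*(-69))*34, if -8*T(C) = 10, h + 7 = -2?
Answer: 5865/2 ≈ 2932.5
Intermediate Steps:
h = -9 (h = -7 - 2 = -9)
T(C) = -5/4 (T(C) = -⅛*10 = -5/4)
(T(h)*(-69))*34 = -5/4*(-69)*34 = (345/4)*34 = 5865/2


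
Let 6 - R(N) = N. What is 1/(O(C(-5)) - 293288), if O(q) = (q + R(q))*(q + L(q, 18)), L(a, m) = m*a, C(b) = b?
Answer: -1/293858 ≈ -3.4030e-6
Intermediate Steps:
R(N) = 6 - N
L(a, m) = a*m
O(q) = 114*q (O(q) = (q + (6 - q))*(q + q*18) = 6*(q + 18*q) = 6*(19*q) = 114*q)
1/(O(C(-5)) - 293288) = 1/(114*(-5) - 293288) = 1/(-570 - 293288) = 1/(-293858) = -1/293858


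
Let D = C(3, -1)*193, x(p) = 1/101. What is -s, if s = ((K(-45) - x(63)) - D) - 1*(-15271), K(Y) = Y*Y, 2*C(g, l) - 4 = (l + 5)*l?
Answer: -1746895/101 ≈ -17296.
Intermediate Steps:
C(g, l) = 2 + l*(5 + l)/2 (C(g, l) = 2 + ((l + 5)*l)/2 = 2 + ((5 + l)*l)/2 = 2 + (l*(5 + l))/2 = 2 + l*(5 + l)/2)
x(p) = 1/101
K(Y) = Y**2
D = 0 (D = (2 + (1/2)*(-1)**2 + (5/2)*(-1))*193 = (2 + (1/2)*1 - 5/2)*193 = (2 + 1/2 - 5/2)*193 = 0*193 = 0)
s = 1746895/101 (s = (((-45)**2 - 1*1/101) - 1*0) - 1*(-15271) = ((2025 - 1/101) + 0) + 15271 = (204524/101 + 0) + 15271 = 204524/101 + 15271 = 1746895/101 ≈ 17296.)
-s = -1*1746895/101 = -1746895/101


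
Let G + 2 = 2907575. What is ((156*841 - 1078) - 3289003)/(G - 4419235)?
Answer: 3158885/1511662 ≈ 2.0897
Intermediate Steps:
G = 2907573 (G = -2 + 2907575 = 2907573)
((156*841 - 1078) - 3289003)/(G - 4419235) = ((156*841 - 1078) - 3289003)/(2907573 - 4419235) = ((131196 - 1078) - 3289003)/(-1511662) = (130118 - 3289003)*(-1/1511662) = -3158885*(-1/1511662) = 3158885/1511662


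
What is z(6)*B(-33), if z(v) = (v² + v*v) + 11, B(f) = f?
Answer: -2739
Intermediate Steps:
z(v) = 11 + 2*v² (z(v) = (v² + v²) + 11 = 2*v² + 11 = 11 + 2*v²)
z(6)*B(-33) = (11 + 2*6²)*(-33) = (11 + 2*36)*(-33) = (11 + 72)*(-33) = 83*(-33) = -2739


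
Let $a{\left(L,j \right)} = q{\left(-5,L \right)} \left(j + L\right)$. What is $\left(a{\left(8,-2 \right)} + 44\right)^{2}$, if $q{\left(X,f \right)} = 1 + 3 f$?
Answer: $37636$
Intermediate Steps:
$a{\left(L,j \right)} = \left(1 + 3 L\right) \left(L + j\right)$ ($a{\left(L,j \right)} = \left(1 + 3 L\right) \left(j + L\right) = \left(1 + 3 L\right) \left(L + j\right)$)
$\left(a{\left(8,-2 \right)} + 44\right)^{2} = \left(\left(1 + 3 \cdot 8\right) \left(8 - 2\right) + 44\right)^{2} = \left(\left(1 + 24\right) 6 + 44\right)^{2} = \left(25 \cdot 6 + 44\right)^{2} = \left(150 + 44\right)^{2} = 194^{2} = 37636$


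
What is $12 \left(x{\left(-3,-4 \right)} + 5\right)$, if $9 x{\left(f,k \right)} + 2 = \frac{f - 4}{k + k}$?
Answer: $\frac{117}{2} \approx 58.5$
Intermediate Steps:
$x{\left(f,k \right)} = - \frac{2}{9} + \frac{-4 + f}{18 k}$ ($x{\left(f,k \right)} = - \frac{2}{9} + \frac{\left(f - 4\right) \frac{1}{k + k}}{9} = - \frac{2}{9} + \frac{\left(-4 + f\right) \frac{1}{2 k}}{9} = - \frac{2}{9} + \frac{\frac{1}{2} \frac{1}{k} \left(-4 + f\right)}{9} = - \frac{2}{9} + \frac{-4 + f}{18 k}$)
$12 \left(x{\left(-3,-4 \right)} + 5\right) = 12 \left(\frac{-4 - 3 - -16}{18 \left(-4\right)} + 5\right) = 12 \left(\frac{1}{18} \left(- \frac{1}{4}\right) \left(-4 - 3 + 16\right) + 5\right) = 12 \left(\frac{1}{18} \left(- \frac{1}{4}\right) 9 + 5\right) = 12 \left(- \frac{1}{8} + 5\right) = 12 \cdot \frac{39}{8} = \frac{117}{2}$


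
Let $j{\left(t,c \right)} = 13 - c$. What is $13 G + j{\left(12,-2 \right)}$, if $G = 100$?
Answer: $1315$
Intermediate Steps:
$13 G + j{\left(12,-2 \right)} = 13 \cdot 100 + \left(13 - -2\right) = 1300 + \left(13 + 2\right) = 1300 + 15 = 1315$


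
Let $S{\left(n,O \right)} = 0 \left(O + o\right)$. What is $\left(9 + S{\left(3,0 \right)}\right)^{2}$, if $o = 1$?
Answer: $81$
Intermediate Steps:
$S{\left(n,O \right)} = 0$ ($S{\left(n,O \right)} = 0 \left(O + 1\right) = 0 \left(1 + O\right) = 0$)
$\left(9 + S{\left(3,0 \right)}\right)^{2} = \left(9 + 0\right)^{2} = 9^{2} = 81$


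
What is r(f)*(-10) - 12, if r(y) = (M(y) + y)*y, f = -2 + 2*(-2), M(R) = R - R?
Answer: -372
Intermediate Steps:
M(R) = 0
f = -6 (f = -2 - 4 = -6)
r(y) = y² (r(y) = (0 + y)*y = y*y = y²)
r(f)*(-10) - 12 = (-6)²*(-10) - 12 = 36*(-10) - 12 = -360 - 12 = -372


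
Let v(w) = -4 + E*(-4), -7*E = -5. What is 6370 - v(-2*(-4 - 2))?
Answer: 44638/7 ≈ 6376.9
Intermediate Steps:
E = 5/7 (E = -1/7*(-5) = 5/7 ≈ 0.71429)
v(w) = -48/7 (v(w) = -4 + (5/7)*(-4) = -4 - 20/7 = -48/7)
6370 - v(-2*(-4 - 2)) = 6370 - 1*(-48/7) = 6370 + 48/7 = 44638/7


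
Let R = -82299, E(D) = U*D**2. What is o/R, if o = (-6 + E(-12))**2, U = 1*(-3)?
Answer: -63948/27433 ≈ -2.3311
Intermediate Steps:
U = -3
E(D) = -3*D**2
o = 191844 (o = (-6 - 3*(-12)**2)**2 = (-6 - 3*144)**2 = (-6 - 432)**2 = (-438)**2 = 191844)
o/R = 191844/(-82299) = 191844*(-1/82299) = -63948/27433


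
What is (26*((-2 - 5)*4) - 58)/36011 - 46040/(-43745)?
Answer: 324712574/315060239 ≈ 1.0306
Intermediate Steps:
(26*((-2 - 5)*4) - 58)/36011 - 46040/(-43745) = (26*(-7*4) - 58)*(1/36011) - 46040*(-1/43745) = (26*(-28) - 58)*(1/36011) + 9208/8749 = (-728 - 58)*(1/36011) + 9208/8749 = -786*1/36011 + 9208/8749 = -786/36011 + 9208/8749 = 324712574/315060239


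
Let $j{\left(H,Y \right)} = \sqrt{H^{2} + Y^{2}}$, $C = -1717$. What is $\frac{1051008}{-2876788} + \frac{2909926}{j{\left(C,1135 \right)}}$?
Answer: $- \frac{262752}{719197} + \frac{1454963 \sqrt{4236314}}{2118157} \approx 1413.4$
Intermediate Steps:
$\frac{1051008}{-2876788} + \frac{2909926}{j{\left(C,1135 \right)}} = \frac{1051008}{-2876788} + \frac{2909926}{\sqrt{\left(-1717\right)^{2} + 1135^{2}}} = 1051008 \left(- \frac{1}{2876788}\right) + \frac{2909926}{\sqrt{2948089 + 1288225}} = - \frac{262752}{719197} + \frac{2909926}{\sqrt{4236314}} = - \frac{262752}{719197} + 2909926 \frac{\sqrt{4236314}}{4236314} = - \frac{262752}{719197} + \frac{1454963 \sqrt{4236314}}{2118157}$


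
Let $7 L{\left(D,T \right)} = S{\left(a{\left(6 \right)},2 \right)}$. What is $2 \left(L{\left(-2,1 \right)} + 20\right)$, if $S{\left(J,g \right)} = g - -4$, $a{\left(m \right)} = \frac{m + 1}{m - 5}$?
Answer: $\frac{292}{7} \approx 41.714$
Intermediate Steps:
$a{\left(m \right)} = \frac{1 + m}{-5 + m}$
$S{\left(J,g \right)} = 4 + g$ ($S{\left(J,g \right)} = g + 4 = 4 + g$)
$L{\left(D,T \right)} = \frac{6}{7}$ ($L{\left(D,T \right)} = \frac{4 + 2}{7} = \frac{1}{7} \cdot 6 = \frac{6}{7}$)
$2 \left(L{\left(-2,1 \right)} + 20\right) = 2 \left(\frac{6}{7} + 20\right) = 2 \cdot \frac{146}{7} = \frac{292}{7}$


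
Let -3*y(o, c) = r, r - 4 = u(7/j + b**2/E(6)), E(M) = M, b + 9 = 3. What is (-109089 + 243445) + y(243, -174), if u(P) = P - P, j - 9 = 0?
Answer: 403064/3 ≈ 1.3435e+5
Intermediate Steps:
b = -6 (b = -9 + 3 = -6)
j = 9 (j = 9 + 0 = 9)
u(P) = 0
r = 4 (r = 4 + 0 = 4)
y(o, c) = -4/3 (y(o, c) = -1/3*4 = -4/3)
(-109089 + 243445) + y(243, -174) = (-109089 + 243445) - 4/3 = 134356 - 4/3 = 403064/3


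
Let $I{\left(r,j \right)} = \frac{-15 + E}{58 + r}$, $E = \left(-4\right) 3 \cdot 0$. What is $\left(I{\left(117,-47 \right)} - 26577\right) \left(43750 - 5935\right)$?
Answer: $- \frac{7035087474}{7} \approx -1.005 \cdot 10^{9}$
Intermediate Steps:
$E = 0$ ($E = \left(-12\right) 0 = 0$)
$I{\left(r,j \right)} = - \frac{15}{58 + r}$ ($I{\left(r,j \right)} = \frac{-15 + 0}{58 + r} = - \frac{15}{58 + r}$)
$\left(I{\left(117,-47 \right)} - 26577\right) \left(43750 - 5935\right) = \left(- \frac{15}{58 + 117} - 26577\right) \left(43750 - 5935\right) = \left(- \frac{15}{175} - 26577\right) 37815 = \left(\left(-15\right) \frac{1}{175} - 26577\right) 37815 = \left(- \frac{3}{35} - 26577\right) 37815 = \left(- \frac{930198}{35}\right) 37815 = - \frac{7035087474}{7}$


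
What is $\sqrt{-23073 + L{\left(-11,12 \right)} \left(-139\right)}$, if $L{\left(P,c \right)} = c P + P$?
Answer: $2 i \sqrt{799} \approx 56.533 i$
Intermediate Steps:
$L{\left(P,c \right)} = P + P c$ ($L{\left(P,c \right)} = P c + P = P + P c$)
$\sqrt{-23073 + L{\left(-11,12 \right)} \left(-139\right)} = \sqrt{-23073 + - 11 \left(1 + 12\right) \left(-139\right)} = \sqrt{-23073 + \left(-11\right) 13 \left(-139\right)} = \sqrt{-23073 - -19877} = \sqrt{-23073 + 19877} = \sqrt{-3196} = 2 i \sqrt{799}$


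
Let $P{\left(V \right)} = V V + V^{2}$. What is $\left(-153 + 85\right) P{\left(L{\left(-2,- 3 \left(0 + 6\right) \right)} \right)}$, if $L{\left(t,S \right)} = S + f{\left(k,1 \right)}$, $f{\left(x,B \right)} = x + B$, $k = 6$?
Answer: $-16456$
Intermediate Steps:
$f{\left(x,B \right)} = B + x$
$L{\left(t,S \right)} = 7 + S$ ($L{\left(t,S \right)} = S + \left(1 + 6\right) = S + 7 = 7 + S$)
$P{\left(V \right)} = 2 V^{2}$ ($P{\left(V \right)} = V^{2} + V^{2} = 2 V^{2}$)
$\left(-153 + 85\right) P{\left(L{\left(-2,- 3 \left(0 + 6\right) \right)} \right)} = \left(-153 + 85\right) 2 \left(7 - 3 \left(0 + 6\right)\right)^{2} = - 68 \cdot 2 \left(7 - 18\right)^{2} = - 68 \cdot 2 \left(-11\right)^{2} = - 68 \cdot 2 \cdot 121 = \left(-68\right) 242 = -16456$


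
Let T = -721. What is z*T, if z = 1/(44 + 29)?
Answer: -721/73 ≈ -9.8767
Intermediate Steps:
z = 1/73 ≈ 0.013699
z*T = (1/73)*(-721) = -721/73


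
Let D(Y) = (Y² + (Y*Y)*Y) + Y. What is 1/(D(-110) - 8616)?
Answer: -1/1327626 ≈ -7.5322e-7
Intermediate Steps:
D(Y) = Y + Y² + Y³ (D(Y) = (Y² + Y²*Y) + Y = (Y² + Y³) + Y = Y + Y² + Y³)
1/(D(-110) - 8616) = 1/(-110*(1 - 110 + (-110)²) - 8616) = 1/(-110*(1 - 110 + 12100) - 8616) = 1/(-110*11991 - 8616) = 1/(-1319010 - 8616) = 1/(-1327626) = -1/1327626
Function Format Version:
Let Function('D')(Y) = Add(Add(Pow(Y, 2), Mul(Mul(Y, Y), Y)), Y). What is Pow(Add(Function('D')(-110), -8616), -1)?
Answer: Rational(-1, 1327626) ≈ -7.5322e-7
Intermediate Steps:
Function('D')(Y) = Add(Y, Pow(Y, 2), Pow(Y, 3)) (Function('D')(Y) = Add(Add(Pow(Y, 2), Mul(Pow(Y, 2), Y)), Y) = Add(Add(Pow(Y, 2), Pow(Y, 3)), Y) = Add(Y, Pow(Y, 2), Pow(Y, 3)))
Pow(Add(Function('D')(-110), -8616), -1) = Pow(Add(Mul(-110, Add(1, -110, Pow(-110, 2))), -8616), -1) = Pow(Add(Mul(-110, Add(1, -110, 12100)), -8616), -1) = Pow(Add(Mul(-110, 11991), -8616), -1) = Pow(Add(-1319010, -8616), -1) = Pow(-1327626, -1) = Rational(-1, 1327626)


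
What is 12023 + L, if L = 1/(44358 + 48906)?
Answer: 1121313073/93264 ≈ 12023.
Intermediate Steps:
L = 1/93264 ≈ 1.0722e-5
12023 + L = 12023 + 1/93264 = 1121313073/93264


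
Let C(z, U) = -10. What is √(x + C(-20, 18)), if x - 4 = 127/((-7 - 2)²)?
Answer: I*√359/9 ≈ 2.1053*I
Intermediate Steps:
x = 451/81 (x = 4 + 127/((-7 - 2)²) = 4 + 127/((-9)²) = 4 + 127/81 = 451/81 ≈ 5.5679)
√(x + C(-20, 18)) = √(451/81 - 10) = √(-359/81) = I*√359/9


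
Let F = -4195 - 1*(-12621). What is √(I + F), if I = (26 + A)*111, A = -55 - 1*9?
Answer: 4*√263 ≈ 64.869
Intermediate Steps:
A = -64 (A = -55 - 9 = -64)
F = 8426 (F = -4195 + 12621 = 8426)
I = -4218 (I = (26 - 64)*111 = -38*111 = -4218)
√(I + F) = √(-4218 + 8426) = √4208 = 4*√263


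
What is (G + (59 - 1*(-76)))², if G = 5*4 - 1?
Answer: 23716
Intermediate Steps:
G = 19 (G = 20 - 1 = 19)
(G + (59 - 1*(-76)))² = (19 + (59 - 1*(-76)))² = (19 + (59 + 76))² = (19 + 135)² = 154² = 23716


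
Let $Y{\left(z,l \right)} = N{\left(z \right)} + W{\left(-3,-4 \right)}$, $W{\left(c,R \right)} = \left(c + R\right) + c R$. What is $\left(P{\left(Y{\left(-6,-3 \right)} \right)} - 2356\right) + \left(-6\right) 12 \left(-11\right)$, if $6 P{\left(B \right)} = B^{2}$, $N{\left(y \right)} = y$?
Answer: $- \frac{9383}{6} \approx -1563.8$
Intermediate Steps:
$W{\left(c,R \right)} = R + c + R c$ ($W{\left(c,R \right)} = \left(R + c\right) + R c = R + c + R c$)
$Y{\left(z,l \right)} = 5 + z$ ($Y{\left(z,l \right)} = z - -5 = z + 5 = 5 + z$)
$P{\left(B \right)} = \frac{B^{2}}{6}$
$\left(P{\left(Y{\left(-6,-3 \right)} \right)} - 2356\right) + \left(-6\right) 12 \left(-11\right) = \left(\frac{\left(5 - 6\right)^{2}}{6} - 2356\right) + \left(-6\right) 12 \left(-11\right) = \left(\frac{\left(-1\right)^{2}}{6} - 2356\right) - -792 = \left(\frac{1}{6} \cdot 1 - 2356\right) + 792 = \left(\frac{1}{6} - 2356\right) + 792 = - \frac{14135}{6} + 792 = - \frac{9383}{6}$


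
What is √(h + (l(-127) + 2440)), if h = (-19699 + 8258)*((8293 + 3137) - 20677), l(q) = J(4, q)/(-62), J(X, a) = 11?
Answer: √406685078066/62 ≈ 10286.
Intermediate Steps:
l(q) = -11/62 (l(q) = 11/(-62) = 11*(-1/62) = -11/62)
h = 105794927 (h = -11441*(11430 - 20677) = -11441*(-9247) = 105794927)
√(h + (l(-127) + 2440)) = √(105794927 + (-11/62 + 2440)) = √(105794927 + 151269/62) = √(6559436743/62) = √406685078066/62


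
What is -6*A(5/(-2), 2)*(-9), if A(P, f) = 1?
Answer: 54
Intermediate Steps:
-6*A(5/(-2), 2)*(-9) = -6*1*(-9) = -6*(-9) = 54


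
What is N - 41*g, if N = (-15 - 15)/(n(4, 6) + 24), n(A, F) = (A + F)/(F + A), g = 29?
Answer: -5951/5 ≈ -1190.2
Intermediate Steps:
n(A, F) = 1 (n(A, F) = (A + F)/(A + F) = 1)
N = -6/5 (N = (-15 - 15)/(1 + 24) = -30/25 = -30*1/25 = -6/5 ≈ -1.2000)
N - 41*g = -6/5 - 41*29 = -6/5 - 1189 = -5951/5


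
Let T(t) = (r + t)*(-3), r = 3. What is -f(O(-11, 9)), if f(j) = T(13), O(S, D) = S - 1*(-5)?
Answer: 48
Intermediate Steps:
O(S, D) = 5 + S (O(S, D) = S + 5 = 5 + S)
T(t) = -9 - 3*t (T(t) = (3 + t)*(-3) = -9 - 3*t)
f(j) = -48 (f(j) = -9 - 3*13 = -9 - 39 = -48)
-f(O(-11, 9)) = -1*(-48) = 48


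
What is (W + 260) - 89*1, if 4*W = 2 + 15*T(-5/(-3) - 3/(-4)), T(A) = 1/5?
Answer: 689/4 ≈ 172.25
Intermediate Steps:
T(A) = ⅕
W = 5/4 (W = (2 + 15*(⅕))/4 = (2 + 3)/4 = (¼)*5 = 5/4 ≈ 1.2500)
(W + 260) - 89*1 = (5/4 + 260) - 89*1 = 1045/4 - 89 = 689/4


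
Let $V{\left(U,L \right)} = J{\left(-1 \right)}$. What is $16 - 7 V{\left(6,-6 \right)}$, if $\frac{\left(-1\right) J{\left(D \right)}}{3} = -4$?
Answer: $-68$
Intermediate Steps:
$J{\left(D \right)} = 12$ ($J{\left(D \right)} = \left(-3\right) \left(-4\right) = 12$)
$V{\left(U,L \right)} = 12$
$16 - 7 V{\left(6,-6 \right)} = 16 - 84 = -68$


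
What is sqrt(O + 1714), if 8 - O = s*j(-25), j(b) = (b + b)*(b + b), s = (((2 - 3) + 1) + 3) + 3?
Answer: I*sqrt(13278) ≈ 115.23*I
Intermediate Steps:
s = 6 (s = ((-1 + 1) + 3) + 3 = (0 + 3) + 3 = 3 + 3 = 6)
j(b) = 4*b**2 (j(b) = (2*b)*(2*b) = 4*b**2)
O = -14992 (O = 8 - 6*4*(-25)**2 = 8 - 6*4*625 = 8 - 6*2500 = 8 - 1*15000 = 8 - 15000 = -14992)
sqrt(O + 1714) = sqrt(-14992 + 1714) = sqrt(-13278) = I*sqrt(13278)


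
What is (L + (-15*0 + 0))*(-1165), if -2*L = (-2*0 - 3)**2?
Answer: 10485/2 ≈ 5242.5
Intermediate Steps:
L = -9/2 (L = -(-2*0 - 3)**2/2 = -(0 - 3)**2/2 = -1/2*(-3)**2 = -1/2*9 = -9/2 ≈ -4.5000)
(L + (-15*0 + 0))*(-1165) = (-9/2 + (-15*0 + 0))*(-1165) = (-9/2 + (0 + 0))*(-1165) = (-9/2 + 0)*(-1165) = -9/2*(-1165) = 10485/2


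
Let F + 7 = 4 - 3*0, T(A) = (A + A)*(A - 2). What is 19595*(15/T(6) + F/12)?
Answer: 19595/16 ≈ 1224.7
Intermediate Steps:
T(A) = 2*A*(-2 + A) (T(A) = (2*A)*(-2 + A) = 2*A*(-2 + A))
F = -3 (F = -7 + (4 - 3*0) = -7 + (4 + 0) = -7 + 4 = -3)
19595*(15/T(6) + F/12) = 19595*(15/((2*6*(-2 + 6))) - 3/12) = 19595*(15/((2*6*4)) - 3*1/12) = 19595*(15/48 - ¼) = 19595*(15*(1/48) - ¼) = 19595*(5/16 - ¼) = 19595*(1/16) = 19595/16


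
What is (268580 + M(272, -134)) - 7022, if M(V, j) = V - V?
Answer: 261558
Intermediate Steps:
M(V, j) = 0
(268580 + M(272, -134)) - 7022 = (268580 + 0) - 7022 = 268580 - 7022 = 261558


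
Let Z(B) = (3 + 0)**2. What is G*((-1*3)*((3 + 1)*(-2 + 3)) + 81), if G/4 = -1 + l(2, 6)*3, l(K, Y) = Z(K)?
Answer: 7176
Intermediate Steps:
Z(B) = 9 (Z(B) = 3**2 = 9)
l(K, Y) = 9
G = 104 (G = 4*(-1 + 9*3) = 4*(-1 + 27) = 4*26 = 104)
G*((-1*3)*((3 + 1)*(-2 + 3)) + 81) = 104*((-1*3)*((3 + 1)*(-2 + 3)) + 81) = 104*(-12 + 81) = 104*69 = 7176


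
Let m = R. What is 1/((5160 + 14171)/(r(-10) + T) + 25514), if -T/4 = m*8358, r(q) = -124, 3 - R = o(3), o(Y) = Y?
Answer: 124/3144405 ≈ 3.9435e-5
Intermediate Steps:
R = 0 (R = 3 - 1*3 = 3 - 3 = 0)
m = 0
T = 0 (T = -0*8358 = -4*0 = 0)
1/((5160 + 14171)/(r(-10) + T) + 25514) = 1/((5160 + 14171)/(-124 + 0) + 25514) = 1/(19331/(-124) + 25514) = 1/(19331*(-1/124) + 25514) = 1/(-19331/124 + 25514) = 1/(3144405/124) = 124/3144405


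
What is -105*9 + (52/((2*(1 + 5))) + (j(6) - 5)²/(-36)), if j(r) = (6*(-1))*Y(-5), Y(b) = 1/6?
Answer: -2825/3 ≈ -941.67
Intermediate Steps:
Y(b) = ⅙
j(r) = -1 (j(r) = (6*(-1))*(⅙) = -6*⅙ = -1)
-105*9 + (52/((2*(1 + 5))) + (j(6) - 5)²/(-36)) = -105*9 + (52/((2*(1 + 5))) + (-1 - 5)²/(-36)) = -945 + (52/((2*6)) + (-6)²*(-1/36)) = -945 + (52/12 + 36*(-1/36)) = -945 + (52*(1/12) - 1) = -945 + (13/3 - 1) = -945 + 10/3 = -2825/3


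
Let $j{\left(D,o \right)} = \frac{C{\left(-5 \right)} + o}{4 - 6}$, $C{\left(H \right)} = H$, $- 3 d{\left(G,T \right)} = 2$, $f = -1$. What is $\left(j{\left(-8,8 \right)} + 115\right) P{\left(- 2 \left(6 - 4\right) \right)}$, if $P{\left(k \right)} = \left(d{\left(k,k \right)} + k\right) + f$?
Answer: $- \frac{3859}{6} \approx -643.17$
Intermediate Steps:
$d{\left(G,T \right)} = - \frac{2}{3}$ ($d{\left(G,T \right)} = \left(- \frac{1}{3}\right) 2 = - \frac{2}{3}$)
$P{\left(k \right)} = - \frac{5}{3} + k$ ($P{\left(k \right)} = \left(- \frac{2}{3} + k\right) - 1 = - \frac{5}{3} + k$)
$j{\left(D,o \right)} = \frac{5}{2} - \frac{o}{2}$ ($j{\left(D,o \right)} = \frac{-5 + o}{4 - 6} = \frac{-5 + o}{-2} = \left(-5 + o\right) \left(- \frac{1}{2}\right) = \frac{5}{2} - \frac{o}{2}$)
$\left(j{\left(-8,8 \right)} + 115\right) P{\left(- 2 \left(6 - 4\right) \right)} = \left(\left(\frac{5}{2} - 4\right) + 115\right) \left(- \frac{5}{3} - 2 \left(6 - 4\right)\right) = \left(\left(\frac{5}{2} - 4\right) + 115\right) \left(- \frac{5}{3} - 4\right) = \left(- \frac{3}{2} + 115\right) \left(- \frac{5}{3} - 4\right) = \frac{227}{2} \left(- \frac{17}{3}\right) = - \frac{3859}{6}$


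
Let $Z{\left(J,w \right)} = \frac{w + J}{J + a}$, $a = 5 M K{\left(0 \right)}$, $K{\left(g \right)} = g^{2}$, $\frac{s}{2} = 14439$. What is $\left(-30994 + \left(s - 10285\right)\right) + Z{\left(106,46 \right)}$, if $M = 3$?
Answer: $- \frac{657177}{53} \approx -12400.0$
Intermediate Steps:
$s = 28878$ ($s = 2 \cdot 14439 = 28878$)
$a = 0$ ($a = 5 \cdot 3 \cdot 0^{2} = 15 \cdot 0 = 0$)
$Z{\left(J,w \right)} = \frac{J + w}{J}$ ($Z{\left(J,w \right)} = \frac{w + J}{J + 0} = \frac{J + w}{J}$)
$\left(-30994 + \left(s - 10285\right)\right) + Z{\left(106,46 \right)} = \left(-30994 + \left(28878 - 10285\right)\right) + \frac{106 + 46}{106} = \left(-30994 + \left(28878 - 10285\right)\right) + \frac{1}{106} \cdot 152 = \left(-30994 + 18593\right) + \frac{76}{53} = -12401 + \frac{76}{53} = - \frac{657177}{53}$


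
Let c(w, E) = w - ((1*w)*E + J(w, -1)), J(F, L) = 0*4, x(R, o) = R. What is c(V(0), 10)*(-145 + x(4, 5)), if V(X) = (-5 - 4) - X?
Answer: -11421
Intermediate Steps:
J(F, L) = 0
V(X) = -9 - X
c(w, E) = w - E*w (c(w, E) = w - ((1*w)*E + 0) = w - (w*E + 0) = w - (E*w + 0) = w - E*w)
c(V(0), 10)*(-145 + x(4, 5)) = ((-9 - 1*0)*(1 - 1*10))*(-145 + 4) = ((-9 + 0)*(1 - 10))*(-141) = -9*(-9)*(-141) = 81*(-141) = -11421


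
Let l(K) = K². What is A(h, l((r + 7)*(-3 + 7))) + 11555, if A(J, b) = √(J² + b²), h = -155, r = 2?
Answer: 11555 + √1703641 ≈ 12860.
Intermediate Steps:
A(h, l((r + 7)*(-3 + 7))) + 11555 = √((-155)² + (((2 + 7)*(-3 + 7))²)²) + 11555 = √(24025 + ((9*4)²)²) + 11555 = √(24025 + (36²)²) + 11555 = √(24025 + 1296²) + 11555 = √(24025 + 1679616) + 11555 = √1703641 + 11555 = 11555 + √1703641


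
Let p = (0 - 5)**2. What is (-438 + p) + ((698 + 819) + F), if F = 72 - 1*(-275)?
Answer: 1451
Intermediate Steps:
F = 347 (F = 72 + 275 = 347)
p = 25 (p = (-5)**2 = 25)
(-438 + p) + ((698 + 819) + F) = (-438 + 25) + ((698 + 819) + 347) = -413 + (1517 + 347) = -413 + 1864 = 1451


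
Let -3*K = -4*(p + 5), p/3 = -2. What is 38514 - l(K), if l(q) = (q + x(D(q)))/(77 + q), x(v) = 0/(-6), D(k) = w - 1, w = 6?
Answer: 8742682/227 ≈ 38514.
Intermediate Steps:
p = -6 (p = 3*(-2) = -6)
K = -4/3 (K = -(-4)*(-6 + 5)/3 = -(-4)*(-1)/3 = -1/3*4 = -4/3 ≈ -1.3333)
D(k) = 5 (D(k) = 6 - 1 = 5)
x(v) = 0 (x(v) = 0*(-1/6) = 0)
l(q) = q/(77 + q) (l(q) = (q + 0)/(77 + q) = q/(77 + q))
38514 - l(K) = 38514 - (-4)/(3*(77 - 4/3)) = 38514 - (-4)/(3*227/3) = 38514 - (-4)*3/(3*227) = 38514 - 1*(-4/227) = 38514 + 4/227 = 8742682/227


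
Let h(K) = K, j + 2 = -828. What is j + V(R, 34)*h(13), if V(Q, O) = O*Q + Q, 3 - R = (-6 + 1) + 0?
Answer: 2810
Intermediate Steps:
j = -830 (j = -2 - 828 = -830)
R = 8 (R = 3 - ((-6 + 1) + 0) = 3 - (-5 + 0) = 3 - 1*(-5) = 3 + 5 = 8)
V(Q, O) = Q + O*Q
j + V(R, 34)*h(13) = -830 + (8*(1 + 34))*13 = -830 + (8*35)*13 = -830 + 280*13 = -830 + 3640 = 2810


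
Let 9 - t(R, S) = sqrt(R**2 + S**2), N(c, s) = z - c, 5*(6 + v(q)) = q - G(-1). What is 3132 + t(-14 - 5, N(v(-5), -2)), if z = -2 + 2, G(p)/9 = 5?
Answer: 3141 - sqrt(617) ≈ 3116.2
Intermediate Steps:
G(p) = 45 (G(p) = 9*5 = 45)
z = 0
v(q) = -15 + q/5 (v(q) = -6 + (q - 1*45)/5 = -6 + (q - 45)/5 = -6 + (-45 + q)/5 = -6 + (-9 + q/5) = -15 + q/5)
N(c, s) = -c (N(c, s) = 0 - c = -c)
t(R, S) = 9 - sqrt(R**2 + S**2)
3132 + t(-14 - 5, N(v(-5), -2)) = 3132 + (9 - sqrt((-14 - 5)**2 + (-(-15 + (1/5)*(-5)))**2)) = 3132 + (9 - sqrt((-19)**2 + (-(-15 - 1))**2)) = 3132 + (9 - sqrt(361 + (-1*(-16))**2)) = 3132 + (9 - sqrt(361 + 16**2)) = 3132 + (9 - sqrt(361 + 256)) = 3132 + (9 - sqrt(617)) = 3141 - sqrt(617)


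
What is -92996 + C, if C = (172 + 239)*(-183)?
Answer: -168209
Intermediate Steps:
C = -75213 (C = 411*(-183) = -75213)
-92996 + C = -92996 - 75213 = -168209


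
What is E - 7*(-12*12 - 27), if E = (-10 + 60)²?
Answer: 3697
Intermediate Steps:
E = 2500 (E = 50² = 2500)
E - 7*(-12*12 - 27) = 2500 - 7*(-12*12 - 27) = 2500 - 7*(-144 - 27) = 2500 - 7*(-171) = 2500 + 1197 = 3697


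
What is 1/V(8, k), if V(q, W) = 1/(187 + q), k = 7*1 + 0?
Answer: 195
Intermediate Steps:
k = 7 (k = 7 + 0 = 7)
1/V(8, k) = 1/(1/(187 + 8)) = 1/(1/195) = 195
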